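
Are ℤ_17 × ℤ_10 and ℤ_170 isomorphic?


Comparing ℤ_17 × ℤ_10 and ℤ_170:
gcd(17,10) = 1, so ℤ_17 × ℤ_10 ≅ ℤ_170 (CRT)

Yes, ℤ_17 × ℤ_10 ≅ ℤ_170


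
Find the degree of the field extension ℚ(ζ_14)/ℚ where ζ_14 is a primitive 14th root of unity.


[ℚ(ζ_n):ℚ] = deg Φ_n(x) = φ(n). Here φ(14) = 6

[ℚ(ζ_14)/ℚ where ζ_14 is a primitive 14th root of unity] = 6


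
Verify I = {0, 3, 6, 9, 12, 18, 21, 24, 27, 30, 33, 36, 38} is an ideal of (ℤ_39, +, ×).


Check ideal conditions for I = {0, 3, 6, 9, 12, 18, 21, 24, 27, 30, 33, 36, 38} in ℤ_39:
(1) I is an additive subgroup? No
(2) For r ∈ ℤ_39 and a ∈ I: r·a ∈ I? No  [counterexample: r=2, a=27, r·a mod 39 = 15 ∉ I]

No, I is not an ideal of ℤ_39


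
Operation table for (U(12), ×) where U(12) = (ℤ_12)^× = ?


Elements: {1, 5, 7, 11}
Operation: multiplication mod 12
Entry (a, b) = (a × b) mod 12

Cayley table:
   |  1 |  5 |  7 | 11
 1 |  1 |  5 |  7 | 11
 5 |  5 |  1 | 11 |  7
 7 |  7 | 11 |  1 |  5
11 | 11 |  7 |  5 |  1


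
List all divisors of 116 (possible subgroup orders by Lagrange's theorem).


Lagrange's theorem: |H| divides |G|
|G| = 116
Divisors of 116: 1, 2, 4, 29, 58, 116

Possible subgroup orders: {1, 2, 4, 29, 58, 116}


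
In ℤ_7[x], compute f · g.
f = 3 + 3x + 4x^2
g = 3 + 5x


Expand and collect like terms; reduce coefficients mod 7:
x^0: 3·3 = 9 ≡ 2 (mod 7)
x^1: 3·5 + 3·3 = 24 ≡ 3 (mod 7)
x^2: 3·5 + 4·3 = 27 ≡ 6 (mod 7)
x^3: 4·5 = 20 ≡ 6 (mod 7)
Result: 2 + 3x + 6x^2 + 6x^3

f · g = 2 + 3x + 6x^2 + 6x^3


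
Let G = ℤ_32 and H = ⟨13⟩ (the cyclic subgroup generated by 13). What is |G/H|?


|⟨13⟩| = n / gcd(13, 32) = 32 / 1 = 32
H is normal (ℤ_32 is abelian).
|G/H| = |G| / |H| = 32 / 32 = 1

|G/H| = 1


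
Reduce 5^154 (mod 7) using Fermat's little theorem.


Fermat's little theorem: if p is prime and gcd(a,p)=1, then a^(p-1) ≡ 1 (mod p)
p = 7 is prime, gcd(5,7) = 1
Reduce exponent: 154 mod 6 = 4
So 5^154 ≡ 5^4 (mod 7)
5^4 mod 7 = 2

5^154 ≡ 2 (mod 7)


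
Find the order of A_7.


|A_n| = n!/2 (even permutations)
|A_7| = 7!/2 = 5040/2 = 2520

|A_7| = 2520


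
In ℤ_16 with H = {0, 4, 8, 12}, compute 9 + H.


9 + H = {9 + h (mod 16) : h ∈ H}
9+0=9, 9+4=13, 9+8=1, 9+12=5
9 + H = {1, 5, 9, 13} = 1 + H

9 + H = {1, 5, 9, 13}


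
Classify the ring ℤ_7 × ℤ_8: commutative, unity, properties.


Direct product ring; commutative with unity (1,1); but (1,0)·(0,1) = (0,0) gives zero divisors, so not an integral domain
Commutative: Yes
Integral domain: No
Has unity: Yes

ℤ_7 × ℤ_8: Commutative=Yes, Unity=Yes


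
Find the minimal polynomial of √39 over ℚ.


√39 satisfies x² - 39 = 0, irreducible over ℚ since 39 is squarefree

Minimal polynomial: x² - 39


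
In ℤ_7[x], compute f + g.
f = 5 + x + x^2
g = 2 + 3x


Add coefficients mod 7:
x^0: 5 + 2 = 0 (mod 7)
x^1: 1 + 3 = 4 (mod 7)
x^2: 1 + 0 = 1 (mod 7)
Result: 4x + x^2

f + g = 4x + x^2


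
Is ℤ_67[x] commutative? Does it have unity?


ℤ_67 is a field (n prime), so ℤ_67[x] is a commutative integral domain with unity
Commutative: Yes
Integral domain: Yes
Has unity: Yes

ℤ_67[x]: Commutative=Yes, Unity=Yes


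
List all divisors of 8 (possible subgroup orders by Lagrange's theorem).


Lagrange's theorem: |H| divides |G|
|G| = 8
Divisors of 8: 1, 2, 4, 8

Possible subgroup orders: {1, 2, 4, 8}


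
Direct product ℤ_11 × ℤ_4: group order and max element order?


|ℤ_11 × ℤ_4| = 11 × 4 = 44
Max element order = lcm(11,4) = 44
Cyclic? Yes (gcd=1)

|ℤ_11×ℤ_4| = 44, max element order = 44


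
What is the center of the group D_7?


Z(G) = {g ∈ G | gx = xg for all x ∈ G}
For odd n, Z(D_n) = {e}: no nontrivial rotation commutes with all reflections

Z(D_7) = {e}


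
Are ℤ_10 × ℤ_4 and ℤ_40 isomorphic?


Comparing ℤ_10 × ℤ_4 and ℤ_40:
gcd(10,4) = 2 ≠ 1. Max element order in ℤ_10×ℤ_4 is lcm(10,4) = 20 < 40, so it has no element of order 40

No, ℤ_10 × ℤ_4 ≇ ℤ_40


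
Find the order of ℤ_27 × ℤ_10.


|A × B| = |A| · |B|
|ℤ_27 × ℤ_10| = 27 × 10 = 270

|ℤ_27 × ℤ_10| = 270


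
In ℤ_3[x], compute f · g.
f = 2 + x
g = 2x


Expand and collect like terms; reduce coefficients mod 3:
x^0: 2·0 = 0 ≡ 0 (mod 3)
x^1: 2·2 + 1·0 = 4 ≡ 1 (mod 3)
x^2: 1·2 = 2 ≡ 2 (mod 3)
Result: x + 2x^2

f · g = x + 2x^2


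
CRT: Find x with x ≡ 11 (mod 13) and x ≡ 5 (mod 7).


m₁ = 13, m₂ = 7, gcd = 1, so CRT applies. M = m₁·m₂ = 91
Let M₁ = M/m₁ = 7, M₂ = M/m₂ = 13
Find y₁ ≡ M₁⁻¹ (mod m₁): 7⁻¹ ≡ 2 (mod 13)
Find y₂ ≡ M₂⁻¹ (mod m₂): 13⁻¹ ≡ 6 (mod 7)
x = a₁·M₁·y₁ + a₂·M₂·y₂ = 11·7·2 + 5·13·6 = 544
Reduce mod 91: x ≡ 89
Check: 89 mod 13 = 11 ✓, 89 mod 7 = 5 ✓

x ≡ 89 (mod 91)


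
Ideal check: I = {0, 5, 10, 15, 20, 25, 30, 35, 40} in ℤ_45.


Check ideal conditions for I = {0, 5, 10, 15, 20, 25, 30, 35, 40} in ℤ_45:
(1) I is an additive subgroup? Yes
(2) For r ∈ ℤ_45 and a ∈ I: r·a ∈ I? Yes

Yes, I is an ideal of ℤ_45


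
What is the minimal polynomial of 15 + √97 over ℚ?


Let α = 15 + √97. Then α - 15 = √97, so (α - 15)² = 97, giving α² - 30α + 128 = 0. Degree 2 and α ∉ ℚ, so this is the minimal polynomial.

Minimal polynomial: x² - 30x + 128


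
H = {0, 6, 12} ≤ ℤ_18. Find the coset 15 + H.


15 + H = {15 + h (mod 18) : h ∈ H}
15+0=15, 15+6=3, 15+12=9
15 + H = {3, 9, 15} = 3 + H

15 + H = {3, 9, 15}


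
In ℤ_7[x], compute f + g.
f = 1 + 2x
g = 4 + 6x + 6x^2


Add coefficients mod 7:
x^0: 1 + 4 = 5 (mod 7)
x^1: 2 + 6 = 1 (mod 7)
x^2: 0 + 6 = 6 (mod 7)
Result: 5 + x + 6x^2

f + g = 5 + x + 6x^2


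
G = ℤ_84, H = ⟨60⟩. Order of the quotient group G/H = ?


|⟨60⟩| = n / gcd(60, 84) = 84 / 12 = 7
H is normal (ℤ_84 is abelian).
|G/H| = |G| / |H| = 84 / 7 = 12

|G/H| = 12


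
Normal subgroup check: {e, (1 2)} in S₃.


H = {e, (1 2)} in S₃
(1 3)(1 2)(1 3)⁻¹ = (2 3) ∉ {e, (1 2)}, so it is not normal

No, not a normal subgroup


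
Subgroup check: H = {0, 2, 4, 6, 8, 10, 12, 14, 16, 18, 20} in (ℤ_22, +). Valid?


Subgroup test for H = {0, 2, 4, 6, 8, 10, 12, 14, 16, 18, 20} in (ℤ_22, +):
(1) 0 ∈ H? Yes
(2) Closure: for all a,b ∈ H, (a+b) mod 22 ∈ H? Yes
(3) Inverses: for all a ∈ H, -a mod 22 ∈ H? Yes

Yes, H is a subgroup of ℤ_22


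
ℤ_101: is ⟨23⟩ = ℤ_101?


g generates ℤ_n iff gcd(g, n) = 1
gcd(23, 101) = 1
Since gcd = 1, 23 is a generator.

Yes, 23 generates ℤ_101


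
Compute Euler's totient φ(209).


Factor n: 209 = 11 × 19
φ(n) = n · ∏(1 - 1/p) over distinct primes p | n
φ(209) = 209 · (1 - 1/11) · (1 - 1/19) = 180

φ(209) = 180


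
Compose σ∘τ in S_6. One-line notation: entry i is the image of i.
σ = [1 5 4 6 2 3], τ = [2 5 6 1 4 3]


σ∘τ: apply τ first, then σ
1 →τ 2 →σ 5
2 →τ 5 →σ 2
3 →τ 6 →σ 3
4 →τ 1 →σ 1
5 →τ 4 →σ 6
6 →τ 3 →σ 4

σ∘τ = [5 2 3 1 6 4]


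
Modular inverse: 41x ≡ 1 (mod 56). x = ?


Use the extended Euclidean algorithm to write 1 = 41·s + 56·t; then s mod 56 is the inverse.
Euclidean algorithm:
  41 = 0·56 + 41
  56 = 1·41 + 15
  41 = 2·15 + 11
  15 = 1·11 + 4
  11 = 2·4 + 3
  4 = 1·3 + 1
  3 = 3·1 + 0
gcd(41,56) = 1
Back-substitution gives: 41·(-15) + 56·(11) = 1
So 41⁻¹ ≡ -15 ≡ 41 (mod 56)
Check: 41 × 41 = 1681 ≡ 1 (mod 56) ✓

41⁻¹ ≡ 41 (mod 56)


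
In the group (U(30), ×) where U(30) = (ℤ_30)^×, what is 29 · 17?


Operation: multiplication mod 30
29 · 17 = (a × b) mod 30 with a = 29, b = 17

29 · 17 = 13


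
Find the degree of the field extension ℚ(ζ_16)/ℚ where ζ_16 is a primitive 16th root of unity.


[ℚ(ζ_n):ℚ] = deg Φ_n(x) = φ(n). Here φ(16) = 8

[ℚ(ζ_16)/ℚ where ζ_16 is a primitive 16th root of unity] = 8


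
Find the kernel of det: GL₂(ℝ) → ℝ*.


Kernel = preimage of identity
ker(det) = {A | det(A) = 1} = SL₂(ℝ)

ker(det) = SL₂(ℝ)


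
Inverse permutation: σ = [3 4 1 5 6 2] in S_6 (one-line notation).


To find σ⁻¹, swap domain and range:
σ(1) = 3 → σ⁻¹(3) = 1
σ(2) = 4 → σ⁻¹(4) = 2
σ(3) = 1 → σ⁻¹(1) = 3
σ(4) = 5 → σ⁻¹(5) = 4
σ(5) = 6 → σ⁻¹(6) = 5
σ(6) = 2 → σ⁻¹(2) = 6

σ⁻¹ = [3 6 1 2 4 5]


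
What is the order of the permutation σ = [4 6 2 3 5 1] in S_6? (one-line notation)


Cycle decomposition: (1 4 3 2 6)
Cycle lengths: 5
Order = lcm(5) = 5

ord(σ) = 5


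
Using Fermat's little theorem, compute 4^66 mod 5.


Fermat's little theorem: if p is prime and gcd(a,p)=1, then a^(p-1) ≡ 1 (mod p)
p = 5 is prime, gcd(4,5) = 1
Reduce exponent: 66 mod 4 = 2
So 4^66 ≡ 4^2 (mod 5)
4^2 mod 5 = 1

4^66 ≡ 1 (mod 5)


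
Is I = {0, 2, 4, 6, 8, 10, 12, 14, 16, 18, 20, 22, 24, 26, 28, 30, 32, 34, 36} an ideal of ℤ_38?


Check ideal conditions for I = {0, 2, 4, 6, 8, 10, 12, 14, 16, 18, 20, 22, 24, 26, 28, 30, 32, 34, 36} in ℤ_38:
(1) I is an additive subgroup? Yes
(2) For r ∈ ℤ_38 and a ∈ I: r·a ∈ I? Yes

Yes, I is an ideal of ℤ_38


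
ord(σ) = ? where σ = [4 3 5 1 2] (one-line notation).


Cycle decomposition: (1 4) (2 3 5)
Cycle lengths: 2, 3
Order = lcm(2, 3) = 6

ord(σ) = 6


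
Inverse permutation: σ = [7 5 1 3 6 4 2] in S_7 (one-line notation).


To find σ⁻¹, swap domain and range:
σ(1) = 7 → σ⁻¹(7) = 1
σ(2) = 5 → σ⁻¹(5) = 2
σ(3) = 1 → σ⁻¹(1) = 3
σ(4) = 3 → σ⁻¹(3) = 4
σ(5) = 6 → σ⁻¹(6) = 5
σ(6) = 4 → σ⁻¹(4) = 6
σ(7) = 2 → σ⁻¹(2) = 7

σ⁻¹ = [3 7 4 6 2 5 1]


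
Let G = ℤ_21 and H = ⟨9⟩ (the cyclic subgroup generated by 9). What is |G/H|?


|⟨9⟩| = n / gcd(9, 21) = 21 / 3 = 7
H is normal (ℤ_21 is abelian).
|G/H| = |G| / |H| = 21 / 7 = 3

|G/H| = 3


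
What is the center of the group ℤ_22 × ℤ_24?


Z(G) = {g ∈ G | gx = xg for all x ∈ G}
Direct product of abelian groups is abelian, so Z(G) = G

Z(ℤ_22 × ℤ_24) = ℤ_22 × ℤ_24


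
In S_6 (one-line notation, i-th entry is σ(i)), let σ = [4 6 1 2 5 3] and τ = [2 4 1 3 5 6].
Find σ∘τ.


σ∘τ: apply τ first, then σ
1 →τ 2 →σ 6
2 →τ 4 →σ 2
3 →τ 1 →σ 4
4 →τ 3 →σ 1
5 →τ 5 →σ 5
6 →τ 6 →σ 3

σ∘τ = [6 2 4 1 5 3]


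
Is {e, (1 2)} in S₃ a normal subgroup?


H = {e, (1 2)} in S₃
(1 3)(1 2)(1 3)⁻¹ = (2 3) ∉ {e, (1 2)}, so it is not normal

No, not a normal subgroup


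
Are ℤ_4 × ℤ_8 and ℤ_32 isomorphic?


Comparing ℤ_4 × ℤ_8 and ℤ_32:
gcd(4,8) = 4 ≠ 1. Max element order in ℤ_4×ℤ_8 is lcm(4,8) = 8 < 32, so it has no element of order 32

No, ℤ_4 × ℤ_8 ≇ ℤ_32


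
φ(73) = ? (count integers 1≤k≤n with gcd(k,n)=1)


Factor n: 73 = 73
φ(n) = n · ∏(1 - 1/p) over distinct primes p | n
φ(73) = 73 · (1 - 1/73) = 72

φ(73) = 72


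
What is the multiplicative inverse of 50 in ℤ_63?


Use the extended Euclidean algorithm to write 1 = 50·s + 63·t; then s mod 63 is the inverse.
Euclidean algorithm:
  50 = 0·63 + 50
  63 = 1·50 + 13
  50 = 3·13 + 11
  13 = 1·11 + 2
  11 = 5·2 + 1
  2 = 2·1 + 0
gcd(50,63) = 1
Back-substitution gives: 50·(29) + 63·(-23) = 1
So 50⁻¹ ≡ 29 ≡ 29 (mod 63)
Check: 50 × 29 = 1450 ≡ 1 (mod 63) ✓

50⁻¹ ≡ 29 (mod 63)


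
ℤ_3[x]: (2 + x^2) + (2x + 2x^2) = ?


Add coefficients mod 3:
x^0: 2 + 0 = 2 (mod 3)
x^1: 0 + 2 = 2 (mod 3)
x^2: 1 + 2 = 0 (mod 3)
Result: 2 + 2x

f + g = 2 + 2x


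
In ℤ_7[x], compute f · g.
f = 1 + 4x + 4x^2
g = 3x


Expand and collect like terms; reduce coefficients mod 7:
x^0: 1·0 = 0 ≡ 0 (mod 7)
x^1: 1·3 + 4·0 = 3 ≡ 3 (mod 7)
x^2: 4·3 + 4·0 = 12 ≡ 5 (mod 7)
x^3: 4·3 = 12 ≡ 5 (mod 7)
Result: 3x + 5x^2 + 5x^3

f · g = 3x + 5x^2 + 5x^3


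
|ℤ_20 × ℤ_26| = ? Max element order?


|ℤ_20 × ℤ_26| = 20 × 26 = 520
Max element order = lcm(20,26) = 260
Cyclic? No (gcd=2)

|ℤ_20×ℤ_26| = 520, max element order = 260


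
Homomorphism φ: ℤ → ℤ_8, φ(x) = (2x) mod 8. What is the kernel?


Kernel = preimage of identity
ker(φ) = {x ∈ ℤ : 2x ≡ 0 (mod 8)}. gcd(2,8) = 2, so 2x ≡ 0 (mod 8) ⟺ x ≡ 0 (mod 8/2 = 4). Hence ker(φ) = 4ℤ

ker(φ) = 4ℤ


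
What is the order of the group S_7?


|S_n| = n! (number of permutations of n symbols)
|S_7| = 7! = 5040

|S_7| = 5040


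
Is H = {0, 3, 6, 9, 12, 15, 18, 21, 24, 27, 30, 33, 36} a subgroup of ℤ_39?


Subgroup test for H = {0, 3, 6, 9, 12, 15, 18, 21, 24, 27, 30, 33, 36} in (ℤ_39, +):
(1) 0 ∈ H? Yes
(2) Closure: for all a,b ∈ H, (a+b) mod 39 ∈ H? Yes
(3) Inverses: for all a ∈ H, -a mod 39 ∈ H? Yes

Yes, H is a subgroup of ℤ_39


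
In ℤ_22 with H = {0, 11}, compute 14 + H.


14 + H = {14 + h (mod 22) : h ∈ H}
14+0=14, 14+11=3
14 + H = {3, 14} = 3 + H

14 + H = {3, 14}


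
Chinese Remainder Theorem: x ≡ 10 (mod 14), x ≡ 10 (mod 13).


m₁ = 14, m₂ = 13, gcd = 1, so CRT applies. M = m₁·m₂ = 182
Let M₁ = M/m₁ = 13, M₂ = M/m₂ = 14
Find y₁ ≡ M₁⁻¹ (mod m₁): 13⁻¹ ≡ 13 (mod 14)
Find y₂ ≡ M₂⁻¹ (mod m₂): 14⁻¹ ≡ 1 (mod 13)
x = a₁·M₁·y₁ + a₂·M₂·y₂ = 10·13·13 + 10·14·1 = 1830
Reduce mod 182: x ≡ 10
Check: 10 mod 14 = 10 ✓, 10 mod 13 = 10 ✓

x ≡ 10 (mod 182)


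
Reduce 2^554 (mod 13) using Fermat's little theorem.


Fermat's little theorem: if p is prime and gcd(a,p)=1, then a^(p-1) ≡ 1 (mod p)
p = 13 is prime, gcd(2,13) = 1
Reduce exponent: 554 mod 12 = 2
So 2^554 ≡ 2^2 (mod 13)
2^2 mod 13 = 4

2^554 ≡ 4 (mod 13)


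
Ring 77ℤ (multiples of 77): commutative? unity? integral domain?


77ℤ is a commutative ring under +,× but has no multiplicative identity (1 ∉ 77ℤ); it has no zero divisors, but without unity it is not an integral domain
Commutative: Yes
Integral domain: No
Has unity: No

77ℤ (multiples of 77): Commutative=Yes, Unity=No


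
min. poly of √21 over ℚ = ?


√21 satisfies x² - 21 = 0, irreducible over ℚ since 21 is squarefree

Minimal polynomial: x² - 21


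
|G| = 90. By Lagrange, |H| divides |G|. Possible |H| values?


Lagrange's theorem: |H| divides |G|
|G| = 90
Divisors of 90: 1, 2, 3, 5, 6, 9, 10, 15, 18, 30, 45, 90

Possible subgroup orders: {1, 2, 3, 5, 6, 9, 10, 15, 18, 30, 45, 90}


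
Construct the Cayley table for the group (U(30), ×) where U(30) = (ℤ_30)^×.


Elements: {1, 7, 11, 13, 17, 19, 23, 29}
Operation: multiplication mod 30
Entry (a, b) = (a × b) mod 30

Cayley table:
   |  1 |  7 | 11 | 13 | 17 | 19 | 23 | 29
 1 |  1 |  7 | 11 | 13 | 17 | 19 | 23 | 29
 7 |  7 | 19 | 17 |  1 | 29 | 13 | 11 | 23
11 | 11 | 17 |  1 | 23 |  7 | 29 | 13 | 19
13 | 13 |  1 | 23 | 19 | 11 |  7 | 29 | 17
17 | 17 | 29 |  7 | 11 | 19 | 23 |  1 | 13
19 | 19 | 13 | 29 |  7 | 23 |  1 | 17 | 11
23 | 23 | 11 | 13 | 29 |  1 | 17 | 19 |  7
29 | 29 | 23 | 19 | 17 | 13 | 11 |  7 |  1


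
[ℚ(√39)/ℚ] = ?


√39 has minimal polynomial x² - 39 (irreducible over ℚ since 39 is squarefree)

[ℚ(√39)/ℚ] = 2


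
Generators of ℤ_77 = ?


g generates ℤ_n iff gcd(g,n) = 1
Prime factors of 77: 7, 11
Generators are g ∈ {1,...,76} not divisible by any of these primes.
Generators: {1, 2, 3, 4, 5, 6, 8, 9, 10, 12, 13, 15, 16, 17, 18, 19, 20, 23, 24, 25, 26, 27, 29, 30, 31, 32, 34, 36, 37, 38, 39, 40, 41, 43, 45, 46, 47, 48, 50, 51, 52, 53, 54, 57, 58, 59, 60, 61, 62, 64, 65, 67, 68, 69, 71, 72, 73, 74, 75, 76}
Number of generators = φ(77) = 60

Generators of ℤ_77 = {1, 2, 3, 4, 5, 6, 8, 9, 10, 12, 13, 15, 16, 17, 18, 19, 20, 23, 24, 25, 26, 27, 29, 30, 31, 32, 34, 36, 37, 38, 39, 40, 41, 43, 45, 46, 47, 48, 50, 51, 52, 53, 54, 57, 58, 59, 60, 61, 62, 64, 65, 67, 68, 69, 71, 72, 73, 74, 75, 76}


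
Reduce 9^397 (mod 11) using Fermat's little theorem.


Fermat's little theorem: if p is prime and gcd(a,p)=1, then a^(p-1) ≡ 1 (mod p)
p = 11 is prime, gcd(9,11) = 1
Reduce exponent: 397 mod 10 = 7
So 9^397 ≡ 9^7 (mod 11)
9^7 mod 11 = 4

9^397 ≡ 4 (mod 11)


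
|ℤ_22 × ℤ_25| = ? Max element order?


|ℤ_22 × ℤ_25| = 22 × 25 = 550
Max element order = lcm(22,25) = 550
Cyclic? Yes (gcd=1)

|ℤ_22×ℤ_25| = 550, max element order = 550


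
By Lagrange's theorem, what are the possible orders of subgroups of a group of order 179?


Lagrange's theorem: |H| divides |G|
|G| = 179
Divisors of 179: 1, 179

Possible subgroup orders: {1, 179}


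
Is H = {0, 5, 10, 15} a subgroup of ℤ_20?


Subgroup test for H = {0, 5, 10, 15} in (ℤ_20, +):
(1) 0 ∈ H? Yes
(2) Closure: for all a,b ∈ H, (a+b) mod 20 ∈ H? Yes
(3) Inverses: for all a ∈ H, -a mod 20 ∈ H? Yes

Yes, H is a subgroup of ℤ_20


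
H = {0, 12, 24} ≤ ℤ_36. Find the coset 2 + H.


2 + H = {2 + h (mod 36) : h ∈ H}
2+0=2, 2+12=14, 2+24=26

2 + H = {2, 14, 26}


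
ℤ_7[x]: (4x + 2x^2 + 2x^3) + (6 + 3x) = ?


Add coefficients mod 7:
x^0: 0 + 6 = 6 (mod 7)
x^1: 4 + 3 = 0 (mod 7)
x^2: 2 + 0 = 2 (mod 7)
x^3: 2 + 0 = 2 (mod 7)
Result: 6 + 2x^2 + 2x^3

f + g = 6 + 2x^2 + 2x^3


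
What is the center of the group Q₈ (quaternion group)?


Z(G) = {g ∈ G | gx = xg for all x ∈ G}
In Q₈ = {±1, ±i, ±j, ±k}, only ±1 commute with every element

Z(Q₈ (quaternion group)) = {1, -1}


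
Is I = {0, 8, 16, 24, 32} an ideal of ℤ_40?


Check ideal conditions for I = {0, 8, 16, 24, 32} in ℤ_40:
(1) I is an additive subgroup? Yes
(2) For r ∈ ℤ_40 and a ∈ I: r·a ∈ I? Yes

Yes, I is an ideal of ℤ_40


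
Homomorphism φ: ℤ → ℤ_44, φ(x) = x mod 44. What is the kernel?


Kernel = preimage of identity
ker(φ) = {x ∈ ℤ : x ≡ 0 (mod 44)} = 44ℤ = {0, ±44, ±88, ...}

ker(φ) = 44ℤ


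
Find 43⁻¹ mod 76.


Use the extended Euclidean algorithm to write 1 = 43·s + 76·t; then s mod 76 is the inverse.
Euclidean algorithm:
  43 = 0·76 + 43
  76 = 1·43 + 33
  43 = 1·33 + 10
  33 = 3·10 + 3
  10 = 3·3 + 1
  3 = 3·1 + 0
gcd(43,76) = 1
Back-substitution gives: 43·(23) + 76·(-13) = 1
So 43⁻¹ ≡ 23 ≡ 23 (mod 76)
Check: 43 × 23 = 989 ≡ 1 (mod 76) ✓

43⁻¹ ≡ 23 (mod 76)


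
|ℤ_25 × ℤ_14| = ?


|A × B| = |A| · |B|
|ℤ_25 × ℤ_14| = 25 × 14 = 350

|ℤ_25 × ℤ_14| = 350


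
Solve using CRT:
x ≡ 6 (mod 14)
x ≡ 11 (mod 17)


m₁ = 14, m₂ = 17, gcd = 1, so CRT applies. M = m₁·m₂ = 238
Let M₁ = M/m₁ = 17, M₂ = M/m₂ = 14
Find y₁ ≡ M₁⁻¹ (mod m₁): 17⁻¹ ≡ 5 (mod 14)
Find y₂ ≡ M₂⁻¹ (mod m₂): 14⁻¹ ≡ 11 (mod 17)
x = a₁·M₁·y₁ + a₂·M₂·y₂ = 6·17·5 + 11·14·11 = 2204
Reduce mod 238: x ≡ 62
Check: 62 mod 14 = 6 ✓, 62 mod 17 = 11 ✓

x ≡ 62 (mod 238)


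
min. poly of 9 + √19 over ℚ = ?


Let α = 9 + √19. Then α - 9 = √19, so (α - 9)² = 19, giving α² - 18α + 62 = 0. Degree 2 and α ∉ ℚ, so this is the minimal polynomial.

Minimal polynomial: x² - 18x + 62


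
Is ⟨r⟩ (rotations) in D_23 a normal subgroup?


H = ⟨r⟩ (rotations) in D_23
The rotation subgroup ⟨r⟩ has index 2 in D_23, so it is normal

Yes, normal subgroup


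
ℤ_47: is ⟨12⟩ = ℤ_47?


g generates ℤ_n iff gcd(g, n) = 1
gcd(12, 47) = 1
Since gcd = 1, 12 is a generator.

Yes, 12 generates ℤ_47


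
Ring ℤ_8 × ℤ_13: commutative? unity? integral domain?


Direct product ring; commutative with unity (1,1); but (1,0)·(0,1) = (0,0) gives zero divisors, so not an integral domain
Commutative: Yes
Integral domain: No
Has unity: Yes

ℤ_8 × ℤ_13: Commutative=Yes, Unity=Yes


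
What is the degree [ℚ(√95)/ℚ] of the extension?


√95 has minimal polynomial x² - 95 (irreducible over ℚ since 95 is squarefree)

[ℚ(√95)/ℚ] = 2


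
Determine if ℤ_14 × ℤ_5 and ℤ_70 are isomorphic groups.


Comparing ℤ_14 × ℤ_5 and ℤ_70:
gcd(14,5) = 1, so ℤ_14 × ℤ_5 ≅ ℤ_70 (CRT)

Yes, ℤ_14 × ℤ_5 ≅ ℤ_70


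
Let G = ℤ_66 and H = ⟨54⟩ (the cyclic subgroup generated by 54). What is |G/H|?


|⟨54⟩| = n / gcd(54, 66) = 66 / 6 = 11
H is normal (ℤ_66 is abelian).
|G/H| = |G| / |H| = 66 / 11 = 6

|G/H| = 6


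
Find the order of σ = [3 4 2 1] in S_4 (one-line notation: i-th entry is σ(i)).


Cycle decomposition: (1 3 2 4)
Cycle lengths: 4
Order = lcm(4) = 4

ord(σ) = 4


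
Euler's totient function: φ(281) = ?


Factor n: 281 = 281
φ(n) = n · ∏(1 - 1/p) over distinct primes p | n
φ(281) = 281 · (1 - 1/281) = 280

φ(281) = 280


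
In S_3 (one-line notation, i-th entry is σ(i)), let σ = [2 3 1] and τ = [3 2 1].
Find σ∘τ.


σ∘τ: apply τ first, then σ
1 →τ 3 →σ 1
2 →τ 2 →σ 3
3 →τ 1 →σ 2

σ∘τ = [1 3 2]


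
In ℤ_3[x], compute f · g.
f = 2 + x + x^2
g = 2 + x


Expand and collect like terms; reduce coefficients mod 3:
x^0: 2·2 = 4 ≡ 1 (mod 3)
x^1: 2·1 + 1·2 = 4 ≡ 1 (mod 3)
x^2: 1·1 + 1·2 = 3 ≡ 0 (mod 3)
x^3: 1·1 = 1 ≡ 1 (mod 3)
Result: 1 + x + x^3

f · g = 1 + x + x^3


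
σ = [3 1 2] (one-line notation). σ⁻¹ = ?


To find σ⁻¹, swap domain and range:
σ(1) = 3 → σ⁻¹(3) = 1
σ(2) = 1 → σ⁻¹(1) = 2
σ(3) = 2 → σ⁻¹(2) = 3

σ⁻¹ = [2 3 1]


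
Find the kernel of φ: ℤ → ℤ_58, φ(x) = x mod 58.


Kernel = preimage of identity
ker(φ) = {x ∈ ℤ : x ≡ 0 (mod 58)} = 58ℤ = {0, ±58, ±116, ...}

ker(φ) = 58ℤ


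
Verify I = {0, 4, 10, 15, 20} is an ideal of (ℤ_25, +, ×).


Check ideal conditions for I = {0, 4, 10, 15, 20} in ℤ_25:
(1) I is an additive subgroup? No
(2) For r ∈ ℤ_25 and a ∈ I: r·a ∈ I? No  [counterexample: r=2, a=4, r·a mod 25 = 8 ∉ I]

No, I is not an ideal of ℤ_25


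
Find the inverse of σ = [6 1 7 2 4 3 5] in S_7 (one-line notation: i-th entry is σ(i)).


To find σ⁻¹, swap domain and range:
σ(1) = 6 → σ⁻¹(6) = 1
σ(2) = 1 → σ⁻¹(1) = 2
σ(3) = 7 → σ⁻¹(7) = 3
σ(4) = 2 → σ⁻¹(2) = 4
σ(5) = 4 → σ⁻¹(4) = 5
σ(6) = 3 → σ⁻¹(3) = 6
σ(7) = 5 → σ⁻¹(5) = 7

σ⁻¹ = [2 4 6 5 7 1 3]


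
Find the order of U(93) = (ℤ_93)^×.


U(n) is the group of units mod n; |U(n)| = φ(n)
|U(93)| = φ(93) = 60

|U(93) = (ℤ_93)^×| = 60


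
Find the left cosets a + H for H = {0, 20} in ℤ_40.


H = {0, 20}, |H| = 2
Number of cosets = |G|/|H| = 40/2 = 20
0 + H = {0, 20}
1 + H = {1, 21}
2 + H = {2, 22}
3 + H = {3, 23}
4 + H = {4, 24}
5 + H = {5, 25}
6 + H = {6, 26}
7 + H = {7, 27}
8 + H = {8, 28}
9 + H = {9, 29}
10 + H = {10, 30}
11 + H = {11, 31}
12 + H = {12, 32}
13 + H = {13, 33}
14 + H = {14, 34}
15 + H = {15, 35}
16 + H = {16, 36}
17 + H = {17, 37}
18 + H = {18, 38}
19 + H = {19, 39}

Cosets: 0+H={0,20}; 1+H={1,21}; 2+H={2,22}; 3+H={3,23}; 4+H={4,24}; 5+H={5,25}; 6+H={6,26}; 7+H={7,27}; 8+H={8,28}; 9+H={9,29}; 10+H={10,30}; 11+H={11,31}; 12+H={12,32}; 13+H={13,33}; 14+H={14,34}; 15+H={15,35}; 16+H={16,36}; 17+H={17,37}; 18+H={18,38}; 19+H={19,39}


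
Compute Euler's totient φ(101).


Factor n: 101 = 101
φ(n) = n · ∏(1 - 1/p) over distinct primes p | n
φ(101) = 101 · (1 - 1/101) = 100

φ(101) = 100


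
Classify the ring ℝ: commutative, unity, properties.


ℝ is a field: commutative, has unity, every nonzero element is a unit (hence an integral domain)
Commutative: Yes
Integral domain: Yes
Has unity: Yes

ℝ: Commutative=Yes, Unity=Yes


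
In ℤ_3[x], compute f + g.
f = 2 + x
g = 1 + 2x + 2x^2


Add coefficients mod 3:
x^0: 2 + 1 = 0 (mod 3)
x^1: 1 + 2 = 0 (mod 3)
x^2: 0 + 2 = 2 (mod 3)
Result: 2x^2

f + g = 2x^2


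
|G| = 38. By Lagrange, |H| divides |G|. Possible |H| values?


Lagrange's theorem: |H| divides |G|
|G| = 38
Divisors of 38: 1, 2, 19, 38

Possible subgroup orders: {1, 2, 19, 38}


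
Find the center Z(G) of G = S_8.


Z(G) = {g ∈ G | gx = xg for all x ∈ G}
S_n is non-abelian for n ≥ 3; Z(S_8) is trivial

Z(S_8) = {e}


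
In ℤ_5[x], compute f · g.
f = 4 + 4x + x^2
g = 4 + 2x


Expand and collect like terms; reduce coefficients mod 5:
x^0: 4·4 = 16 ≡ 1 (mod 5)
x^1: 4·2 + 4·4 = 24 ≡ 4 (mod 5)
x^2: 4·2 + 1·4 = 12 ≡ 2 (mod 5)
x^3: 1·2 = 2 ≡ 2 (mod 5)
Result: 1 + 4x + 2x^2 + 2x^3

f · g = 1 + 4x + 2x^2 + 2x^3


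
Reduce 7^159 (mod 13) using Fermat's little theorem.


Fermat's little theorem: if p is prime and gcd(a,p)=1, then a^(p-1) ≡ 1 (mod p)
p = 13 is prime, gcd(7,13) = 1
Reduce exponent: 159 mod 12 = 3
So 7^159 ≡ 7^3 (mod 13)
7^3 mod 13 = 5

7^159 ≡ 5 (mod 13)


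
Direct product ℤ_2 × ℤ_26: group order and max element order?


|ℤ_2 × ℤ_26| = 2 × 26 = 52
Max element order = lcm(2,26) = 26
Cyclic? No (gcd=2)

|ℤ_2×ℤ_26| = 52, max element order = 26


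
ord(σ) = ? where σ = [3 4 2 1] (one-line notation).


Cycle decomposition: (1 3 2 4)
Cycle lengths: 4
Order = lcm(4) = 4

ord(σ) = 4


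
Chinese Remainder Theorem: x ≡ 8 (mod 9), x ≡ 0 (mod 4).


m₁ = 9, m₂ = 4, gcd = 1, so CRT applies. M = m₁·m₂ = 36
Let M₁ = M/m₁ = 4, M₂ = M/m₂ = 9
Find y₁ ≡ M₁⁻¹ (mod m₁): 4⁻¹ ≡ 7 (mod 9)
Find y₂ ≡ M₂⁻¹ (mod m₂): 9⁻¹ ≡ 1 (mod 4)
x = a₁·M₁·y₁ + a₂·M₂·y₂ = 8·4·7 + 0·9·1 = 224
Reduce mod 36: x ≡ 8
Check: 8 mod 9 = 8 ✓, 8 mod 4 = 0 ✓

x ≡ 8 (mod 36)


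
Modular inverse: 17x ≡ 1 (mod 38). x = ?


Use the extended Euclidean algorithm to write 1 = 17·s + 38·t; then s mod 38 is the inverse.
Euclidean algorithm:
  17 = 0·38 + 17
  38 = 2·17 + 4
  17 = 4·4 + 1
  4 = 4·1 + 0
gcd(17,38) = 1
Back-substitution gives: 17·(9) + 38·(-4) = 1
So 17⁻¹ ≡ 9 ≡ 9 (mod 38)
Check: 17 × 9 = 153 ≡ 1 (mod 38) ✓

17⁻¹ ≡ 9 (mod 38)


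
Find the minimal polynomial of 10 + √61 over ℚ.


Let α = 10 + √61. Then α - 10 = √61, so (α - 10)² = 61, giving α² - 20α + 39 = 0. Degree 2 and α ∉ ℚ, so this is the minimal polynomial.

Minimal polynomial: x² - 20x + 39


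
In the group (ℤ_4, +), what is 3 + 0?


Operation: addition mod 4
3 + 0 = (a + b) mod 4 with a = 3, b = 0

3 + 0 = 3


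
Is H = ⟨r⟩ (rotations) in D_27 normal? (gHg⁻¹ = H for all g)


H = ⟨r⟩ (rotations) in D_27
The rotation subgroup ⟨r⟩ has index 2 in D_27, so it is normal

Yes, normal subgroup


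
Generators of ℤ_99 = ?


g generates ℤ_n iff gcd(g,n) = 1
Prime factors of 99: 3, 11
Generators are g ∈ {1,...,98} not divisible by any of these primes.
Generators: {1, 2, 4, 5, 7, 8, 10, 13, 14, 16, 17, 19, 20, 23, 25, 26, 28, 29, 31, 32, 34, 35, 37, 38, 40, 41, 43, 46, 47, 49, 50, 52, 53, 56, 58, 59, 61, 62, 64, 65, 67, 68, 70, 71, 73, 74, 76, 79, 80, 82, 83, 85, 86, 89, 91, 92, 94, 95, 97, 98}
Number of generators = φ(99) = 60

Generators of ℤ_99 = {1, 2, 4, 5, 7, 8, 10, 13, 14, 16, 17, 19, 20, 23, 25, 26, 28, 29, 31, 32, 34, 35, 37, 38, 40, 41, 43, 46, 47, 49, 50, 52, 53, 56, 58, 59, 61, 62, 64, 65, 67, 68, 70, 71, 73, 74, 76, 79, 80, 82, 83, 85, 86, 89, 91, 92, 94, 95, 97, 98}


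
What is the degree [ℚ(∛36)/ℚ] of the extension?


∛36 has minimal polynomial x³ - 36 (irreducible over ℚ since 36 is not a perfect cube)

[ℚ(∛36)/ℚ] = 3


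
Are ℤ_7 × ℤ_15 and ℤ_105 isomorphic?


Comparing ℤ_7 × ℤ_15 and ℤ_105:
gcd(7,15) = 1, so ℤ_7 × ℤ_15 ≅ ℤ_105 (CRT)

Yes, ℤ_7 × ℤ_15 ≅ ℤ_105


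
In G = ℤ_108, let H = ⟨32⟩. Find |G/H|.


|⟨32⟩| = n / gcd(32, 108) = 108 / 4 = 27
H is normal (ℤ_108 is abelian).
|G/H| = |G| / |H| = 108 / 27 = 4

|G/H| = 4


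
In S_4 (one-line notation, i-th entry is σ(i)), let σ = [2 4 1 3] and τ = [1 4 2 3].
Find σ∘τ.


σ∘τ: apply τ first, then σ
1 →τ 1 →σ 2
2 →τ 4 →σ 3
3 →τ 2 →σ 4
4 →τ 3 →σ 1

σ∘τ = [2 3 4 1]


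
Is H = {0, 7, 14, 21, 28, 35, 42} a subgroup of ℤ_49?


Subgroup test for H = {0, 7, 14, 21, 28, 35, 42} in (ℤ_49, +):
(1) 0 ∈ H? Yes
(2) Closure: for all a,b ∈ H, (a+b) mod 49 ∈ H? Yes
(3) Inverses: for all a ∈ H, -a mod 49 ∈ H? Yes

Yes, H is a subgroup of ℤ_49


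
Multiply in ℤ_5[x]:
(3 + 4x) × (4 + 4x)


Expand and collect like terms; reduce coefficients mod 5:
x^0: 3·4 = 12 ≡ 2 (mod 5)
x^1: 3·4 + 4·4 = 28 ≡ 3 (mod 5)
x^2: 4·4 = 16 ≡ 1 (mod 5)
Result: 2 + 3x + x^2

f · g = 2 + 3x + x^2


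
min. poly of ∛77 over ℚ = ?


∛77 satisfies x³ - 77 = 0, irreducible over ℚ (no rational root; 77 is not a perfect cube)

Minimal polynomial: x³ - 77


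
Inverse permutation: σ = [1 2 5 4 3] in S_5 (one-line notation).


To find σ⁻¹, swap domain and range:
σ(1) = 1 → σ⁻¹(1) = 1
σ(2) = 2 → σ⁻¹(2) = 2
σ(3) = 5 → σ⁻¹(5) = 3
σ(4) = 4 → σ⁻¹(4) = 4
σ(5) = 3 → σ⁻¹(3) = 5

σ⁻¹ = [1 2 5 4 3]


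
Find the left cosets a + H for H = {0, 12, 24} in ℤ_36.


H = {0, 12, 24}, |H| = 3
Number of cosets = |G|/|H| = 36/3 = 12
0 + H = {0, 12, 24}
1 + H = {1, 13, 25}
2 + H = {2, 14, 26}
3 + H = {3, 15, 27}
4 + H = {4, 16, 28}
5 + H = {5, 17, 29}
6 + H = {6, 18, 30}
7 + H = {7, 19, 31}
8 + H = {8, 20, 32}
9 + H = {9, 21, 33}
10 + H = {10, 22, 34}
11 + H = {11, 23, 35}

Cosets: 0+H={0,12,24}; 1+H={1,13,25}; 2+H={2,14,26}; 3+H={3,15,27}; 4+H={4,16,28}; 5+H={5,17,29}; 6+H={6,18,30}; 7+H={7,19,31}; 8+H={8,20,32}; 9+H={9,21,33}; 10+H={10,22,34}; 11+H={11,23,35}


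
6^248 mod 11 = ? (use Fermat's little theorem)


Fermat's little theorem: if p is prime and gcd(a,p)=1, then a^(p-1) ≡ 1 (mod p)
p = 11 is prime, gcd(6,11) = 1
Reduce exponent: 248 mod 10 = 8
So 6^248 ≡ 6^8 (mod 11)
6^8 mod 11 = 4

6^248 ≡ 4 (mod 11)


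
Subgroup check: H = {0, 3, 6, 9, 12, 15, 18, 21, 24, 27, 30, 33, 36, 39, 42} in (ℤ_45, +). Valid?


Subgroup test for H = {0, 3, 6, 9, 12, 15, 18, 21, 24, 27, 30, 33, 36, 39, 42} in (ℤ_45, +):
(1) 0 ∈ H? Yes
(2) Closure: for all a,b ∈ H, (a+b) mod 45 ∈ H? Yes
(3) Inverses: for all a ∈ H, -a mod 45 ∈ H? Yes

Yes, H is a subgroup of ℤ_45


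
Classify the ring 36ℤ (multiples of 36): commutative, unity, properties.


36ℤ is a commutative ring under +,× but has no multiplicative identity (1 ∉ 36ℤ); it has no zero divisors, but without unity it is not an integral domain
Commutative: Yes
Integral domain: No
Has unity: No

36ℤ (multiples of 36): Commutative=Yes, Unity=No


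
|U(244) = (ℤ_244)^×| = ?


U(n) is the group of units mod n; |U(n)| = φ(n)
|U(244)| = φ(244) = 120

|U(244) = (ℤ_244)^×| = 120


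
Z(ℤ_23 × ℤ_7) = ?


Z(G) = {g ∈ G | gx = xg for all x ∈ G}
Direct product of abelian groups is abelian, so Z(G) = G

Z(ℤ_23 × ℤ_7) = ℤ_23 × ℤ_7


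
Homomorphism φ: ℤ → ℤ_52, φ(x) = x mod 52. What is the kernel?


Kernel = preimage of identity
ker(φ) = {x ∈ ℤ : x ≡ 0 (mod 52)} = 52ℤ = {0, ±52, ±104, ...}

ker(φ) = 52ℤ


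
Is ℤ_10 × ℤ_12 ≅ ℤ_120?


Comparing ℤ_10 × ℤ_12 and ℤ_120:
gcd(10,12) = 2 ≠ 1. Max element order in ℤ_10×ℤ_12 is lcm(10,12) = 60 < 120, so it has no element of order 120

No, ℤ_10 × ℤ_12 ≇ ℤ_120


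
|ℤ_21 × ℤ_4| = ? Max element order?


|ℤ_21 × ℤ_4| = 21 × 4 = 84
Max element order = lcm(21,4) = 84
Cyclic? Yes (gcd=1)

|ℤ_21×ℤ_4| = 84, max element order = 84


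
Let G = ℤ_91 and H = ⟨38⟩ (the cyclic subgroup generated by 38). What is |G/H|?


|⟨38⟩| = n / gcd(38, 91) = 91 / 1 = 91
H is normal (ℤ_91 is abelian).
|G/H| = |G| / |H| = 91 / 91 = 1

|G/H| = 1


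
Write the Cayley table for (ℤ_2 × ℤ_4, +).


Elements: {(0,0), (0,1), (0,2), (0,3), (1,0), (1,1), (1,2), (1,3)}
Operation: componentwise addition mod (2, 4)
Entry (a, b) = ((a₁+b₁) mod 2, (a₂+b₂) mod 4)

Cayley table:
      | (0,0) | (0,1) | (0,2) | (0,3) | (1,0) | (1,1) | (1,2) | (1,3)
(0,0) | (0,0) | (0,1) | (0,2) | (0,3) | (1,0) | (1,1) | (1,2) | (1,3)
(0,1) | (0,1) | (0,2) | (0,3) | (0,0) | (1,1) | (1,2) | (1,3) | (1,0)
(0,2) | (0,2) | (0,3) | (0,0) | (0,1) | (1,2) | (1,3) | (1,0) | (1,1)
(0,3) | (0,3) | (0,0) | (0,1) | (0,2) | (1,3) | (1,0) | (1,1) | (1,2)
(1,0) | (1,0) | (1,1) | (1,2) | (1,3) | (0,0) | (0,1) | (0,2) | (0,3)
(1,1) | (1,1) | (1,2) | (1,3) | (1,0) | (0,1) | (0,2) | (0,3) | (0,0)
(1,2) | (1,2) | (1,3) | (1,0) | (1,1) | (0,2) | (0,3) | (0,0) | (0,1)
(1,3) | (1,3) | (1,0) | (1,1) | (1,2) | (0,3) | (0,0) | (0,1) | (0,2)


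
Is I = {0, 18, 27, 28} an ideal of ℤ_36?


Check ideal conditions for I = {0, 18, 27, 28} in ℤ_36:
(1) I is an additive subgroup? No
(2) For r ∈ ℤ_36 and a ∈ I: r·a ∈ I? No  [counterexample: r=2, a=28, r·a mod 36 = 20 ∉ I]

No, I is not an ideal of ℤ_36


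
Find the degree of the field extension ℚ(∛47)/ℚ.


∛47 has minimal polynomial x³ - 47 (irreducible over ℚ since 47 is not a perfect cube)

[ℚ(∛47)/ℚ] = 3


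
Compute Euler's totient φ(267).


Factor n: 267 = 3 × 89
φ(n) = n · ∏(1 - 1/p) over distinct primes p | n
φ(267) = 267 · (1 - 1/3) · (1 - 1/89) = 176

φ(267) = 176


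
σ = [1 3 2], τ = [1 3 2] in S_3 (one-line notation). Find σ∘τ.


σ∘τ: apply τ first, then σ
1 →τ 1 →σ 1
2 →τ 3 →σ 2
3 →τ 2 →σ 3

σ∘τ = [1 2 3]


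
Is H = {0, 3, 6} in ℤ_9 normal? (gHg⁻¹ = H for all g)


H = {0, 3, 6} in ℤ_9
ℤ_9 is abelian; every subgroup of an abelian group is normal

Yes, normal subgroup


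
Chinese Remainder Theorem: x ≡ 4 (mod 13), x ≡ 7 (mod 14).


m₁ = 13, m₂ = 14, gcd = 1, so CRT applies. M = m₁·m₂ = 182
Let M₁ = M/m₁ = 14, M₂ = M/m₂ = 13
Find y₁ ≡ M₁⁻¹ (mod m₁): 14⁻¹ ≡ 1 (mod 13)
Find y₂ ≡ M₂⁻¹ (mod m₂): 13⁻¹ ≡ 13 (mod 14)
x = a₁·M₁·y₁ + a₂·M₂·y₂ = 4·14·1 + 7·13·13 = 1239
Reduce mod 182: x ≡ 147
Check: 147 mod 13 = 4 ✓, 147 mod 14 = 7 ✓

x ≡ 147 (mod 182)


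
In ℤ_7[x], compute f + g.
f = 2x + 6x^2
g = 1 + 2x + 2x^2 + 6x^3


Add coefficients mod 7:
x^0: 0 + 1 = 1 (mod 7)
x^1: 2 + 2 = 4 (mod 7)
x^2: 6 + 2 = 1 (mod 7)
x^3: 0 + 6 = 6 (mod 7)
Result: 1 + 4x + x^2 + 6x^3

f + g = 1 + 4x + x^2 + 6x^3


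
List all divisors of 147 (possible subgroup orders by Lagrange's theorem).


Lagrange's theorem: |H| divides |G|
|G| = 147
Divisors of 147: 1, 3, 7, 21, 49, 147

Possible subgroup orders: {1, 3, 7, 21, 49, 147}


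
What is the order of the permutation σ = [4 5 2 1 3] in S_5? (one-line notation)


Cycle decomposition: (1 4) (2 5 3)
Cycle lengths: 2, 3
Order = lcm(2, 3) = 6

ord(σ) = 6


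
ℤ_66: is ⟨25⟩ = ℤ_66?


g generates ℤ_n iff gcd(g, n) = 1
gcd(25, 66) = 1
Since gcd = 1, 25 is a generator.

Yes, 25 generates ℤ_66


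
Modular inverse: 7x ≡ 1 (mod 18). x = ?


Use the extended Euclidean algorithm to write 1 = 7·s + 18·t; then s mod 18 is the inverse.
Euclidean algorithm:
  7 = 0·18 + 7
  18 = 2·7 + 4
  7 = 1·4 + 3
  4 = 1·3 + 1
  3 = 3·1 + 0
gcd(7,18) = 1
Back-substitution gives: 7·(-5) + 18·(2) = 1
So 7⁻¹ ≡ -5 ≡ 13 (mod 18)
Check: 7 × 13 = 91 ≡ 1 (mod 18) ✓

7⁻¹ ≡ 13 (mod 18)


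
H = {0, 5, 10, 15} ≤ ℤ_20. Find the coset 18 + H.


18 + H = {18 + h (mod 20) : h ∈ H}
18+0=18, 18+5=3, 18+10=8, 18+15=13
18 + H = {3, 8, 13, 18} = 3 + H

18 + H = {3, 8, 13, 18}


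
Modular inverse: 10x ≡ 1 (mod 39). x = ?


Use the extended Euclidean algorithm to write 1 = 10·s + 39·t; then s mod 39 is the inverse.
Euclidean algorithm:
  10 = 0·39 + 10
  39 = 3·10 + 9
  10 = 1·9 + 1
  9 = 9·1 + 0
gcd(10,39) = 1
Back-substitution gives: 10·(4) + 39·(-1) = 1
So 10⁻¹ ≡ 4 ≡ 4 (mod 39)
Check: 10 × 4 = 40 ≡ 1 (mod 39) ✓

10⁻¹ ≡ 4 (mod 39)


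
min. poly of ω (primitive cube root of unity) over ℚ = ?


ω satisfies x² + x + 1 = 0 (the cyclotomic polynomial Φ₃)

Minimal polynomial: x² + x + 1


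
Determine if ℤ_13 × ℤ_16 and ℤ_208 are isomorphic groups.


Comparing ℤ_13 × ℤ_16 and ℤ_208:
gcd(13,16) = 1, so ℤ_13 × ℤ_16 ≅ ℤ_208 (CRT)

Yes, ℤ_13 × ℤ_16 ≅ ℤ_208


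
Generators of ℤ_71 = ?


g generates ℤ_n iff gcd(g,n) = 1
Prime factors of 71: 71
Generators are g ∈ {1,...,70} not divisible by any of these primes.
Generators: {1, 2, 3, 4, 5, 6, 7, 8, 9, 10, 11, 12, 13, 14, 15, 16, 17, 18, 19, 20, 21, 22, 23, 24, 25, 26, 27, 28, 29, 30, 31, 32, 33, 34, 35, 36, 37, 38, 39, 40, 41, 42, 43, 44, 45, 46, 47, 48, 49, 50, 51, 52, 53, 54, 55, 56, 57, 58, 59, 60, 61, 62, 63, 64, 65, 66, 67, 68, 69, 70}
Number of generators = φ(71) = 70

Generators of ℤ_71 = {1, 2, 3, 4, 5, 6, 7, 8, 9, 10, 11, 12, 13, 14, 15, 16, 17, 18, 19, 20, 21, 22, 23, 24, 25, 26, 27, 28, 29, 30, 31, 32, 33, 34, 35, 36, 37, 38, 39, 40, 41, 42, 43, 44, 45, 46, 47, 48, 49, 50, 51, 52, 53, 54, 55, 56, 57, 58, 59, 60, 61, 62, 63, 64, 65, 66, 67, 68, 69, 70}


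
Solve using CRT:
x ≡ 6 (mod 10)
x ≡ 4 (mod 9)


m₁ = 10, m₂ = 9, gcd = 1, so CRT applies. M = m₁·m₂ = 90
Let M₁ = M/m₁ = 9, M₂ = M/m₂ = 10
Find y₁ ≡ M₁⁻¹ (mod m₁): 9⁻¹ ≡ 9 (mod 10)
Find y₂ ≡ M₂⁻¹ (mod m₂): 10⁻¹ ≡ 1 (mod 9)
x = a₁·M₁·y₁ + a₂·M₂·y₂ = 6·9·9 + 4·10·1 = 526
Reduce mod 90: x ≡ 76
Check: 76 mod 10 = 6 ✓, 76 mod 9 = 4 ✓

x ≡ 76 (mod 90)


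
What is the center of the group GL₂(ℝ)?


Z(G) = {g ∈ G | gx = xg for all x ∈ G}
Only scalar multiples of the identity commute with all invertible matrices

Z(GL₂(ℝ)) = {aI : a ∈ ℝ, a ≠ 0}


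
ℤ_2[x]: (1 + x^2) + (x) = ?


Add coefficients mod 2:
x^0: 1 + 0 = 1 (mod 2)
x^1: 0 + 1 = 1 (mod 2)
x^2: 1 + 0 = 1 (mod 2)
Result: 1 + x + x^2

f + g = 1 + x + x^2


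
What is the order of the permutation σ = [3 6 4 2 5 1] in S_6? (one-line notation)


Cycle decomposition: (1 3 4 2 6)
Cycle lengths: 5
Order = lcm(5) = 5

ord(σ) = 5


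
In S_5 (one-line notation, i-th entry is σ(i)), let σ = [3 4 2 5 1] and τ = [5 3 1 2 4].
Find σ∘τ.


σ∘τ: apply τ first, then σ
1 →τ 5 →σ 1
2 →τ 3 →σ 2
3 →τ 1 →σ 3
4 →τ 2 →σ 4
5 →τ 4 →σ 5

σ∘τ = [1 2 3 4 5]


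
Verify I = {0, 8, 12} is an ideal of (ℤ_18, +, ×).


Check ideal conditions for I = {0, 8, 12} in ℤ_18:
(1) I is an additive subgroup? No
(2) For r ∈ ℤ_18 and a ∈ I: r·a ∈ I? No  [counterexample: r=2, a=8, r·a mod 18 = 16 ∉ I]

No, I is not an ideal of ℤ_18


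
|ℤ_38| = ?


ℤ_n has n elements.

|ℤ_38| = 38


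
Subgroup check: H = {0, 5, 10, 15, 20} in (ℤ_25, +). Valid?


Subgroup test for H = {0, 5, 10, 15, 20} in (ℤ_25, +):
(1) 0 ∈ H? Yes
(2) Closure: for all a,b ∈ H, (a+b) mod 25 ∈ H? Yes
(3) Inverses: for all a ∈ H, -a mod 25 ∈ H? Yes

Yes, H is a subgroup of ℤ_25


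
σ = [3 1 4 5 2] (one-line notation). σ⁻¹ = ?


To find σ⁻¹, swap domain and range:
σ(1) = 3 → σ⁻¹(3) = 1
σ(2) = 1 → σ⁻¹(1) = 2
σ(3) = 4 → σ⁻¹(4) = 3
σ(4) = 5 → σ⁻¹(5) = 4
σ(5) = 2 → σ⁻¹(2) = 5

σ⁻¹ = [2 5 1 3 4]


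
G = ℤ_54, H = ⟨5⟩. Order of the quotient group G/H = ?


|⟨5⟩| = n / gcd(5, 54) = 54 / 1 = 54
H is normal (ℤ_54 is abelian).
|G/H| = |G| / |H| = 54 / 54 = 1

|G/H| = 1


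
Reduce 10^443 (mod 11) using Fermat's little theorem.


Fermat's little theorem: if p is prime and gcd(a,p)=1, then a^(p-1) ≡ 1 (mod p)
p = 11 is prime, gcd(10,11) = 1
Reduce exponent: 443 mod 10 = 3
So 10^443 ≡ 10^3 (mod 11)
10^3 mod 11 = 10

10^443 ≡ 10 (mod 11)


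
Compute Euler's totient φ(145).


Factor n: 145 = 5 × 29
φ(n) = n · ∏(1 - 1/p) over distinct primes p | n
φ(145) = 145 · (1 - 1/5) · (1 - 1/29) = 112

φ(145) = 112
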